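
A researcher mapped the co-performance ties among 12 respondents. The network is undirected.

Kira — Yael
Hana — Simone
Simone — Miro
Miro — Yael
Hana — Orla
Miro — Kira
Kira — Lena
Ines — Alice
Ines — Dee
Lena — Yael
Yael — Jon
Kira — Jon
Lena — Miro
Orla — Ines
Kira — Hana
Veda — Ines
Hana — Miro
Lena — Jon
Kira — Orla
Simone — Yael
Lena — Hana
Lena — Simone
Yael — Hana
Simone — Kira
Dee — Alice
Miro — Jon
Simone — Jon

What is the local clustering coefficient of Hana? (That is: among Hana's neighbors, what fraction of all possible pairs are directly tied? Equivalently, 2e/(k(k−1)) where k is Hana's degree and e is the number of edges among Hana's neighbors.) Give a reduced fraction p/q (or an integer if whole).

Hana's neighbors: Kira, Lena, Miro, Orla, Simone, and Yael (k = 6).
Possible neighbor pairs: C(6,2) = 15. Edges among them: Kira–Lena, Kira–Miro, Kira–Orla, Kira–Simone, Kira–Yael, Lena–Miro, Lena–Simone, Lena–Yael, Miro–Simone, Miro–Yael, Simone–Yael → e = 11.
Clustering(Hana) = 11/15.

11/15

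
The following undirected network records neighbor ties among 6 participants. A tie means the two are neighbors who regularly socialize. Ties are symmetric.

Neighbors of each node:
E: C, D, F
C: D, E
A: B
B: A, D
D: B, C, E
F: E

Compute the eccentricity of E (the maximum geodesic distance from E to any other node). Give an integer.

Distances from E: A:3, B:2, C:1, D:1, F:1.
The largest is 3 (to A), so the eccentricity of E is 3.

3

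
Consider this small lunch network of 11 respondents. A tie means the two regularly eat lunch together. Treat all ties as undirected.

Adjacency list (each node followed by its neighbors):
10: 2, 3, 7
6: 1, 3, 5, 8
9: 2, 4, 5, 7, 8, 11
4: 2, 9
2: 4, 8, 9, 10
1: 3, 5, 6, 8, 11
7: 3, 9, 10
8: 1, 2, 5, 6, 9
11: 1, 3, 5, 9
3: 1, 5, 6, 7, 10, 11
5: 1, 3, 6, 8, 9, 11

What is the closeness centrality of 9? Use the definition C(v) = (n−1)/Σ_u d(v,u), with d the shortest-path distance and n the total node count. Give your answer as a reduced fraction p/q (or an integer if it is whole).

5/7

Distances from 9: 1:2, 2:1, 3:2, 4:1, 5:1, 6:2, 7:1, 8:1, 10:2, 11:1. Sum = 14.
n = 11, so closeness = 10/14 = 5/7.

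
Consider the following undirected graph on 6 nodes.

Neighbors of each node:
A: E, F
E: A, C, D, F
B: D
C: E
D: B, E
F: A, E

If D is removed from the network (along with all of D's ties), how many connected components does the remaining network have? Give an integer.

Without D, the remaining ties split the others into: {A, C, E, F}; {B}.
That's 2 separate components.

2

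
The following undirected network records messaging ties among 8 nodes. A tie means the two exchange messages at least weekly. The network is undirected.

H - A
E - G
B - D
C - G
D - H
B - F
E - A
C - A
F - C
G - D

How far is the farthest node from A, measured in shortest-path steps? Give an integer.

3

Distances from A: B:3, C:1, D:2, E:1, F:2, G:2, H:1.
The largest is 3 (to B), so the eccentricity of A is 3.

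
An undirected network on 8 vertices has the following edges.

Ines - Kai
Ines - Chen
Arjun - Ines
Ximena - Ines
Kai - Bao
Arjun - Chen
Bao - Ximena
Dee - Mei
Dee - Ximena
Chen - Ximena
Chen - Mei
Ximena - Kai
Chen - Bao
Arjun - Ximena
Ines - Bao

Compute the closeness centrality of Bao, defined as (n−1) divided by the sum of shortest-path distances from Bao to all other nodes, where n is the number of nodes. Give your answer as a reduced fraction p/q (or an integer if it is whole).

7/10

Distances from Bao: Arjun:2, Chen:1, Dee:2, Ines:1, Kai:1, Mei:2, Ximena:1. Sum = 10.
n = 8, so closeness = 7/10.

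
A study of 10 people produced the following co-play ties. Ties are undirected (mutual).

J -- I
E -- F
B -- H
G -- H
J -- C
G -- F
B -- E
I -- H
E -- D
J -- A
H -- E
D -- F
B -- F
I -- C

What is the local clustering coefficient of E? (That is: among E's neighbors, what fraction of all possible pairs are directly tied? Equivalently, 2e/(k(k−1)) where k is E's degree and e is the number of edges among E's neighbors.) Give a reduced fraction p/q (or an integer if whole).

E's neighbors: B, D, F, and H (k = 4).
Possible neighbor pairs: C(4,2) = 6. Edges among them: B–F, B–H, D–F → e = 3.
Clustering(E) = 3/6 = 1/2.

1/2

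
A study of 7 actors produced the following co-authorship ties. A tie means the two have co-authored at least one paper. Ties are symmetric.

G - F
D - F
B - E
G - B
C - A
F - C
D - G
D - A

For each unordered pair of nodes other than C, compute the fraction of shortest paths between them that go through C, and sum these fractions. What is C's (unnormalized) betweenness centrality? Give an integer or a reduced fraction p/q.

1/2

Pairs whose geodesics pass through C — A–F: 1/2.
All other pairs contribute 0.
Summing the contributions gives betweenness(C) = 1/2.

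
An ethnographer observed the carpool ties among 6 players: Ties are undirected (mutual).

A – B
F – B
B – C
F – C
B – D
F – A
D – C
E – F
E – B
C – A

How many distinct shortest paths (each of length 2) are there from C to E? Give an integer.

The shortest distance is 2. The length-2 paths are: C–F–E; C–B–E.
That gives 2 distinct shortest paths.

2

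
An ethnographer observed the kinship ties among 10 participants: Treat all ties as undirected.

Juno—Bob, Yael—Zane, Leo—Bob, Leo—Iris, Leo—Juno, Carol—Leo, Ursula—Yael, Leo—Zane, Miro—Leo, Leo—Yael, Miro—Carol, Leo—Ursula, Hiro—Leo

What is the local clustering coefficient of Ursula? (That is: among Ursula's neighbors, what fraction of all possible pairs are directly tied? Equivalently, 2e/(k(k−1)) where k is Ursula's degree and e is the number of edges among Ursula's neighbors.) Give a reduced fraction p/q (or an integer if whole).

1

Ursula's neighbors: Leo and Yael (k = 2).
Possible neighbor pairs: C(2,2) = 1. Edges among them: Leo–Yael → e = 1.
Clustering(Ursula) = 1/1.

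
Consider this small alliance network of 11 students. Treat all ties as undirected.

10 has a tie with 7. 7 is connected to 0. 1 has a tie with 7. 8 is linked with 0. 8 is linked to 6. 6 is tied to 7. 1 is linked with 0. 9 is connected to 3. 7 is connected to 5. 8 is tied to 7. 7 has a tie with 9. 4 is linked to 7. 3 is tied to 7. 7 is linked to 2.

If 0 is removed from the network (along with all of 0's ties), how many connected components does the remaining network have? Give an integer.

0's neighbors (1, 7, and 8) remain reachable from one another through other ties, so the rest of the network stays in one piece.

1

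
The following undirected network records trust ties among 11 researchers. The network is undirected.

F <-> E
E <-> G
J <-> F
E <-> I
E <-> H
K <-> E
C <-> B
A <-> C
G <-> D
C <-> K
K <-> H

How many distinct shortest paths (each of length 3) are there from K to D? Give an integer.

The shortest distance is 3, and the only length-3 path is K–E–G–D. So there is exactly 1 shortest path.

1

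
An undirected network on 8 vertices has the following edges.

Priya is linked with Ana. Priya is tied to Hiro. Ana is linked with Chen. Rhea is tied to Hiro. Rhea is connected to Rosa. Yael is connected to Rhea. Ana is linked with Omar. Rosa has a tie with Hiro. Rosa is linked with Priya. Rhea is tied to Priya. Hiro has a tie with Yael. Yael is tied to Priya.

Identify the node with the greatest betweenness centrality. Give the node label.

Priya

Unnormalized betweenness of each node: Ana:11, Chen:0, Hiro:1/3, Omar:0, Priya:37/3, Rhea:1/3, Rosa:0, Yael:0.
Priya has the largest value, 37/3, making it the main broker — the node through which the most shortest paths run.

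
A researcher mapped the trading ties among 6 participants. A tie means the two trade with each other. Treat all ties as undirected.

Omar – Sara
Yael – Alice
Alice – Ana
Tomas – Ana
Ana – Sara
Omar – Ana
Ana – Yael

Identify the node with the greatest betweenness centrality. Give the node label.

Unnormalized betweenness of each node: Alice:0, Ana:8, Omar:0, Sara:0, Tomas:0, Yael:0.
Ana has the largest value, 8, making it the main broker — the node through which the most shortest paths run.

Ana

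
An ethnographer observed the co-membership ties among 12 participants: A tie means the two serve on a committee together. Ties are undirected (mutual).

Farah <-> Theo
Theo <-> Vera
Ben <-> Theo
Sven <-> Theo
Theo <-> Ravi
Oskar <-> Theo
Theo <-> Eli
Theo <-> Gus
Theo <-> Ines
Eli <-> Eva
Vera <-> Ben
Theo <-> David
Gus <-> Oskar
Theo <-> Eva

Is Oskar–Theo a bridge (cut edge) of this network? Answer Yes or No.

Even without that edge, Oskar still reaches Theo via Oskar – Gus – Theo, so the network stays connected. Not a bridge.

No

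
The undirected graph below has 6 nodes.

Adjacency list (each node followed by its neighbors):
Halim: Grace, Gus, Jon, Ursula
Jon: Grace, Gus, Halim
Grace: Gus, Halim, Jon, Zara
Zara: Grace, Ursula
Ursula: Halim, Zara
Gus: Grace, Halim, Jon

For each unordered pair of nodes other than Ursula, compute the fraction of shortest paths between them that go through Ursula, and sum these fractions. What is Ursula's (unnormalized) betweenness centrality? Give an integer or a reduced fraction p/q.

Pairs whose geodesics pass through Ursula — Halim–Zara: 1/2.
All other pairs contribute 0.
Summing the contributions gives betweenness(Ursula) = 1/2.

1/2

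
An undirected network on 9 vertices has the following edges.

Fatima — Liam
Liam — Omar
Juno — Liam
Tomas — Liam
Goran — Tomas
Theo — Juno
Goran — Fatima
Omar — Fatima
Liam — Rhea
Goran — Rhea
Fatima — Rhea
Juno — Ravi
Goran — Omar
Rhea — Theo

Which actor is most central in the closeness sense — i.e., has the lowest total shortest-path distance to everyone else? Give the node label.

Farness (sum of distances to all others) for each node — Fatima:13, Goran:15, Juno:14, Liam:11, Omar:15, Ravi:21, Rhea:13, Theo:16, Tomas:16.
The smallest farness is 11, for Liam, so Liam has the highest closeness.

Liam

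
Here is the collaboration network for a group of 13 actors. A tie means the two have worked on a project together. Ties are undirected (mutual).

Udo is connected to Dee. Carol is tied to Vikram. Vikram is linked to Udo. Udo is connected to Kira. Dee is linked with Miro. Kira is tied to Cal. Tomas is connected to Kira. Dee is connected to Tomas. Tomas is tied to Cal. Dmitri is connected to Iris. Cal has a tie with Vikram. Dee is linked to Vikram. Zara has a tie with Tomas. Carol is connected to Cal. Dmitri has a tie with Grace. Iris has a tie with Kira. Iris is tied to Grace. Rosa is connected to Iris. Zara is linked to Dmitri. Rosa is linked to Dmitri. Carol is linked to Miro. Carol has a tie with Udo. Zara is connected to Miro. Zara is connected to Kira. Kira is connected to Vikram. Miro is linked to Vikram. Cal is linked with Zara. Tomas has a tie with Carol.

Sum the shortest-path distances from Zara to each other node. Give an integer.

19

Distances from Zara: Cal:1, Carol:2, Dee:2, Dmitri:1, Grace:2, Iris:2, Kira:1, Miro:1, Rosa:2, Tomas:1, Udo:2, Vikram:2.
Sum = 1 + 2 + 2 + 1 + 2 + 2 + 1 + 1 + 2 + 1 + 2 + 2 = 19.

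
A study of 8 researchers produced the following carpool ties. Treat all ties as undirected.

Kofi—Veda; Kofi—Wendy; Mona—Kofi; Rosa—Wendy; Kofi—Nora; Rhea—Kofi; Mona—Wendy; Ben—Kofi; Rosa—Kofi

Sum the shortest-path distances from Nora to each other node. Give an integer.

Distances from Nora: Ben:2, Kofi:1, Mona:2, Rhea:2, Rosa:2, Veda:2, Wendy:2.
Sum = 2 + 1 + 2 + 2 + 2 + 2 + 2 = 13.

13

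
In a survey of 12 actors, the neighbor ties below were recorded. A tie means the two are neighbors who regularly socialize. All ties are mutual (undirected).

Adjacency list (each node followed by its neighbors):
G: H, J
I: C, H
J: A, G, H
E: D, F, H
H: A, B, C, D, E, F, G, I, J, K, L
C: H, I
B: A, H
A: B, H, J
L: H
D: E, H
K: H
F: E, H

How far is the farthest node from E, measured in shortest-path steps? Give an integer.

2

Distances from E: A:2, B:2, C:2, D:1, F:1, G:2, H:1, I:2, J:2, K:2, L:2.
The largest is 2 (to C, J, I, B, G, A, L, and K), so the eccentricity of E is 2.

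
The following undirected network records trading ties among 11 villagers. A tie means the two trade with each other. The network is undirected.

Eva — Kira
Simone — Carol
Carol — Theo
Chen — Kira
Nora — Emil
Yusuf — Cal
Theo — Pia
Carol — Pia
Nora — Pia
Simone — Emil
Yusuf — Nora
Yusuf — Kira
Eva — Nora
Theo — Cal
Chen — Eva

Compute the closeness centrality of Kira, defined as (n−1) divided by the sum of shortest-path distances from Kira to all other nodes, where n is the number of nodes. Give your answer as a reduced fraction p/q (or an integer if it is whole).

5/12

Distances from Kira: Cal:2, Carol:4, Chen:1, Emil:3, Eva:1, Nora:2, Pia:3, Simone:4, Theo:3, Yusuf:1. Sum = 24.
n = 11, so closeness = 10/24 = 5/12.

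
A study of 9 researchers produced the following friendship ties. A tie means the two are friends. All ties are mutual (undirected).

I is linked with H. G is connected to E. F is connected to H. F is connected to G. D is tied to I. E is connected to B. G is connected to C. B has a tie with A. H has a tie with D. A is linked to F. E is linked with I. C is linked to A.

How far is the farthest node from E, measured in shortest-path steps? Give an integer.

Distances from E: A:2, B:1, C:2, D:2, F:2, G:1, H:2, I:1.
The largest is 2 (to H, D, A, F, and C), so the eccentricity of E is 2.

2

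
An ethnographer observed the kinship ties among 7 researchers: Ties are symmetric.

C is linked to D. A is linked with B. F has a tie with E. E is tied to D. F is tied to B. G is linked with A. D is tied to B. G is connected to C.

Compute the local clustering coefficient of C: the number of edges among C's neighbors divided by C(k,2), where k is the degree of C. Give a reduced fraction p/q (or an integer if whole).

0

C's neighbors: D and G (k = 2).
Possible neighbor pairs: C(2,2) = 1. Edges among them: none → e = 0.
Clustering(C) = 0/1.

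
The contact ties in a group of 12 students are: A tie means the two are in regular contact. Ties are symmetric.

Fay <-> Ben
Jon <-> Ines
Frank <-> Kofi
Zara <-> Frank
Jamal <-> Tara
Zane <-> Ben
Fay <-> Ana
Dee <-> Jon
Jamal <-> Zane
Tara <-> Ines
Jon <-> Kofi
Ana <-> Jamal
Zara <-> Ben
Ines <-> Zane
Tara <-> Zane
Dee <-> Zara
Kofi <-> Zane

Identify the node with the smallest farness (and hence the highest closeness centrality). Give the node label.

Zane

Farness (sum of distances to all others) for each node — Ana:29, Ben:20, Dee:27, Fay:27, Frank:26, Ines:23, Jamal:24, Jon:25, Kofi:21, Tara:23, Zane:18, Zara:23.
The smallest farness is 18, for Zane, so Zane has the highest closeness.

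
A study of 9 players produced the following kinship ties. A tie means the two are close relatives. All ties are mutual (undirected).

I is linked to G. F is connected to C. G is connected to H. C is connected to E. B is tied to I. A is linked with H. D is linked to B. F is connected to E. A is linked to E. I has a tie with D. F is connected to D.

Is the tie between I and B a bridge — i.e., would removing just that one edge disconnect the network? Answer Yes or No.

Even without that edge, I still reaches B via I – D – B, so the network stays connected. Not a bridge.

No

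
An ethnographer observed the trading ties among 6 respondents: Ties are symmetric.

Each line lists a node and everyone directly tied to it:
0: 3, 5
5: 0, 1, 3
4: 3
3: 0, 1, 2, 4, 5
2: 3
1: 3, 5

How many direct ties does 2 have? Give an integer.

1

2 is directly tied to 3. That is 1 neighbor, so the degree of 2 is 1.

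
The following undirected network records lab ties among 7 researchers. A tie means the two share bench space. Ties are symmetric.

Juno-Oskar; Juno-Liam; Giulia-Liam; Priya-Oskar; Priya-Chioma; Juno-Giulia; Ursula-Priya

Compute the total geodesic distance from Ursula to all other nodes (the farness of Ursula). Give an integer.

16

Distances from Ursula: Chioma:2, Giulia:4, Juno:3, Liam:4, Oskar:2, Priya:1.
Sum = 2 + 4 + 3 + 4 + 2 + 1 = 16.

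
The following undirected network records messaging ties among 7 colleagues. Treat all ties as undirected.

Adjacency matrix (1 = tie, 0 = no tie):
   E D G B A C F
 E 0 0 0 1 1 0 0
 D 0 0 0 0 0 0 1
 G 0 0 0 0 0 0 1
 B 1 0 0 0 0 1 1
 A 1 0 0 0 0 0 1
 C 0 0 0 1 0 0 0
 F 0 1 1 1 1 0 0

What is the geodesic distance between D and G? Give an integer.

One shortest route is D – F – G, which uses 2 edges, and D and G are not directly tied, so nothing shorter exists. So d(D,G) = 2.

2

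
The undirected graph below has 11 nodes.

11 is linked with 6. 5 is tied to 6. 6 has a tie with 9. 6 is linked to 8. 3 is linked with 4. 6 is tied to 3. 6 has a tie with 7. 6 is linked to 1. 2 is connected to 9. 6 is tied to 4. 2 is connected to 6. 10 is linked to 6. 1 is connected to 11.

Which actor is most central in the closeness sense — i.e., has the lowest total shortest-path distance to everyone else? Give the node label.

6

Farness (sum of distances to all others) for each node — 1:18, 2:18, 3:18, 4:18, 5:19, 6:10, 7:19, 8:19, 9:18, 10:19, 11:18.
The smallest farness is 10, for 6, so 6 has the highest closeness.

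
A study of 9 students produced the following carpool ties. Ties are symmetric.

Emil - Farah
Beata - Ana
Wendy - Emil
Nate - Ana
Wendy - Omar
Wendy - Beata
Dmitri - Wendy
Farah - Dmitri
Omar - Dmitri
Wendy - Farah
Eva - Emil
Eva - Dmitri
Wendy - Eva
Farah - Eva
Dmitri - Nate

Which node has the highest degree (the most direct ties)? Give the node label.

Wendy

Degrees — Ana:2, Beata:2, Dmitri:5, Emil:3, Eva:4, Farah:4, Nate:2, Omar:2, Wendy:6.
The maximum is 6, attained only by Wendy.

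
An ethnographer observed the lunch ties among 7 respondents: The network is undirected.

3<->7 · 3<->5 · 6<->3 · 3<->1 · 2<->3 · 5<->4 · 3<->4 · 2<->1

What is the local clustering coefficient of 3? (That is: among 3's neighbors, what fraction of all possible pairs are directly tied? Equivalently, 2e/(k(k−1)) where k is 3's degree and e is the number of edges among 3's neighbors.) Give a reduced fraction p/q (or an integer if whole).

3's neighbors: 1, 2, 4, 5, 6, and 7 (k = 6).
Possible neighbor pairs: C(6,2) = 15. Edges among them: 1–2, 4–5 → e = 2.
Clustering(3) = 2/15.

2/15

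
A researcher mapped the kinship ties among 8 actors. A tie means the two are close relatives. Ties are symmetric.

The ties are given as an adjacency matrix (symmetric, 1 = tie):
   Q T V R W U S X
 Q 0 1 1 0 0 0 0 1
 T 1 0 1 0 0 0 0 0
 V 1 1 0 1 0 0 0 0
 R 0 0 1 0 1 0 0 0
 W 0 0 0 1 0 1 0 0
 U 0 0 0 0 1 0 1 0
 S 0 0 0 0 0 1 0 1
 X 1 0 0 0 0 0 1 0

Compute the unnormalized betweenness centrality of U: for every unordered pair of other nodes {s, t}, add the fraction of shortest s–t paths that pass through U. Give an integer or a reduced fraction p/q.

Pairs whose geodesics pass through U — R–S: 1; W–S: 1; W–X: 1.
All other pairs contribute 0.
Summing the contributions gives betweenness(U) = 3.

3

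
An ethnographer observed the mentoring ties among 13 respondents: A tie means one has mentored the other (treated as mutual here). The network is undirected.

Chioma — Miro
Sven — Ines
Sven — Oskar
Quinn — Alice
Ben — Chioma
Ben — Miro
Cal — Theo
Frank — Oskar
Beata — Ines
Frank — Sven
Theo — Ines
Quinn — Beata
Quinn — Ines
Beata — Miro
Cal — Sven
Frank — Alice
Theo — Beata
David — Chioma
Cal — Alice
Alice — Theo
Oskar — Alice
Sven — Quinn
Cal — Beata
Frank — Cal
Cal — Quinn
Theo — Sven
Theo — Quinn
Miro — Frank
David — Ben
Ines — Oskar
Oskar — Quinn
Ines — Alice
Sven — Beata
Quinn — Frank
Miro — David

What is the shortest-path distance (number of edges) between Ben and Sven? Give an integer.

3

One shortest route is Ben – Miro – Beata – Sven, which uses 3 edges, and at distance 2 from Ben we only reach {Beata, Frank}, which does not include Sven. So d(Ben,Sven) = 3.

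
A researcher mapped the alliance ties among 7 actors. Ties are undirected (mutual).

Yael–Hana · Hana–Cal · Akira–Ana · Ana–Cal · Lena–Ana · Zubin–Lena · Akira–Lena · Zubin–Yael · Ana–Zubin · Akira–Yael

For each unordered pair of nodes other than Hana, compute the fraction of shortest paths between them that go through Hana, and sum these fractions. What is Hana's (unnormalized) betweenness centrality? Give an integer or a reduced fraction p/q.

Pairs whose geodesics pass through Hana — Yael–Cal: 1.
All other pairs contribute 0.
Summing the contributions gives betweenness(Hana) = 1.

1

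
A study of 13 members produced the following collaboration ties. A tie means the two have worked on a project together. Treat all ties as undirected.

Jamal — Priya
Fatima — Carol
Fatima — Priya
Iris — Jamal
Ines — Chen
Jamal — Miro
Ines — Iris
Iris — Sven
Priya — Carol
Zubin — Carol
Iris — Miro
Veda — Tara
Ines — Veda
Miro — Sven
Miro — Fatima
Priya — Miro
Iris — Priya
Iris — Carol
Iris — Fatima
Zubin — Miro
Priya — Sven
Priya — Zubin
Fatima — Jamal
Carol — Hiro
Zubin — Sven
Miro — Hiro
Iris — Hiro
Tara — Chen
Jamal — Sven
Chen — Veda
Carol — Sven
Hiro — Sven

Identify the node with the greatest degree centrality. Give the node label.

Iris

Degrees — Carol:6, Chen:3, Fatima:5, Hiro:4, Ines:3, Iris:8, Jamal:5, Miro:7, Priya:7, Sven:7, Tara:2, Veda:3, Zubin:4.
The maximum is 8, attained only by Iris.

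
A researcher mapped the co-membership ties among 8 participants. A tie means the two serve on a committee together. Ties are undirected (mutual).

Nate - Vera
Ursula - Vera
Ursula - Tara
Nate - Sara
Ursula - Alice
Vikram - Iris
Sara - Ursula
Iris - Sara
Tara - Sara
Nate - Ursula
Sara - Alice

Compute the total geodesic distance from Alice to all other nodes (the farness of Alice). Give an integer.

13

Distances from Alice: Iris:2, Nate:2, Sara:1, Tara:2, Ursula:1, Vera:2, Vikram:3.
Sum = 2 + 2 + 1 + 2 + 1 + 2 + 3 = 13.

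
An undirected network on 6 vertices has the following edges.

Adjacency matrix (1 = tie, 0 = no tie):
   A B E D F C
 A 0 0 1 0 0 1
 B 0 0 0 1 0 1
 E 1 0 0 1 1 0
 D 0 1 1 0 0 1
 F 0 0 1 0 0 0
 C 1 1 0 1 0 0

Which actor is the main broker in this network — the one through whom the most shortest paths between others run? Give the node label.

Unnormalized betweenness of each node: A:1, B:0, C:3/2, D:3, E:9/2, F:0.
E has the largest value, 9/2, making it the main broker — the node through which the most shortest paths run.

E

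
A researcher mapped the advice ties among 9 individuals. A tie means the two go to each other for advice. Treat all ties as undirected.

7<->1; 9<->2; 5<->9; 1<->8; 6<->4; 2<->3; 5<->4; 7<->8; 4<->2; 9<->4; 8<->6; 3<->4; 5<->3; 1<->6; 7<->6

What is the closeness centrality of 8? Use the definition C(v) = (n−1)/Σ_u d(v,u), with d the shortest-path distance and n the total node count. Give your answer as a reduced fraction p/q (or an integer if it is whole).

Distances from 8: 1:1, 2:3, 3:3, 4:2, 5:3, 6:1, 7:1, 9:3. Sum = 17.
n = 9, so closeness = 8/17.

8/17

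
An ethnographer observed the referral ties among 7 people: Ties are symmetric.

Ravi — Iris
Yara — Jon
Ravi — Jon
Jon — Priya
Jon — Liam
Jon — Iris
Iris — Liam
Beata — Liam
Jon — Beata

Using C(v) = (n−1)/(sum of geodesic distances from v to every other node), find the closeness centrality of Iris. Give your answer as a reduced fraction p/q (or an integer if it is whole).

Distances from Iris: Beata:2, Jon:1, Liam:1, Priya:2, Ravi:1, Yara:2. Sum = 9.
n = 7, so closeness = 6/9 = 2/3.

2/3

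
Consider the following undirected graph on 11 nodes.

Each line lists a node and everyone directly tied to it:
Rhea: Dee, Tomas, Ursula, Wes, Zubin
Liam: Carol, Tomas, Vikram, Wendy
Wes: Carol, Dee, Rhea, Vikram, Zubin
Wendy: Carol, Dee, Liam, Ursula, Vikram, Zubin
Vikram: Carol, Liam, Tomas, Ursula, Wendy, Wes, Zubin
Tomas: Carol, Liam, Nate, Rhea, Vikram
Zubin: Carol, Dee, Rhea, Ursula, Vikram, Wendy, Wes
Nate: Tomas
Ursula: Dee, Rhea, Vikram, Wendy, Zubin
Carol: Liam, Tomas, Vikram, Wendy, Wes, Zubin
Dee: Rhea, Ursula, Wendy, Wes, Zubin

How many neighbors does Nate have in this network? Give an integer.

1

Nate is directly tied to Tomas. That is 1 neighbor, so the degree of Nate is 1.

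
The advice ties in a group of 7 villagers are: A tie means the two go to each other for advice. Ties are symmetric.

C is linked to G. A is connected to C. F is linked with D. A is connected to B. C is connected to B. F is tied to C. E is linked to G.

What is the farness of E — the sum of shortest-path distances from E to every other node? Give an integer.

Distances from E: A:3, B:3, C:2, D:4, F:3, G:1.
Sum = 3 + 3 + 2 + 4 + 3 + 1 = 16.

16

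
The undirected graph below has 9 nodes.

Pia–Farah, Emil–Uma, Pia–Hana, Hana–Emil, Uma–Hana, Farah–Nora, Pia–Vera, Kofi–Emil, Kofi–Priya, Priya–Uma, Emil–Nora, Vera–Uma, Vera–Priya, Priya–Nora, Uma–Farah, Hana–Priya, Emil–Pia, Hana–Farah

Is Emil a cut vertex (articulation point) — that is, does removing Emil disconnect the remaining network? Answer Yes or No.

No

Even without Emil, every remaining node can still reach every other (the residual graph is connected), so Emil is not a cut vertex.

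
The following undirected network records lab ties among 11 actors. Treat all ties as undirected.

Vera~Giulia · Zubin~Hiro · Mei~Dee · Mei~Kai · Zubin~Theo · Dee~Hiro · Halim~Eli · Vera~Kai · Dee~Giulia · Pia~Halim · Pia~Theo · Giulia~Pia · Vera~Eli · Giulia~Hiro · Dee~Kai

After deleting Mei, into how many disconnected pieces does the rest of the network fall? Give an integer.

1

Mei's neighbors (Dee and Kai) remain reachable from one another through other ties, so the rest of the network stays in one piece.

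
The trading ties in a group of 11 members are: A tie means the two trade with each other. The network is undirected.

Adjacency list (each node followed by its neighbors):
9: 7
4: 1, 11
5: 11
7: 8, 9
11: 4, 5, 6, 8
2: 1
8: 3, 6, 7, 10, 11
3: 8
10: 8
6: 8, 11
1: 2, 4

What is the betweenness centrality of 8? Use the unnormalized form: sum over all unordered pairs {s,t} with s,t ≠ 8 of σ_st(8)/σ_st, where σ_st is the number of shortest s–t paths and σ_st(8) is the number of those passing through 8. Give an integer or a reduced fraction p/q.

Pairs whose geodesics pass through 8 — 4–9: 1; 4–3: 1; 4–10: 1; 4–7: 1; 5–9: 1; 5–3: 1; 5–10: 1; 5–7: 1; 1–9: 1; 1–3: 1; 1–10: 1; 1–7: 1; 6–9: 1; 6–3: 1 … (+15 more pairs).
All other pairs contribute 0.
Summing the contributions gives betweenness(8) = 29.

29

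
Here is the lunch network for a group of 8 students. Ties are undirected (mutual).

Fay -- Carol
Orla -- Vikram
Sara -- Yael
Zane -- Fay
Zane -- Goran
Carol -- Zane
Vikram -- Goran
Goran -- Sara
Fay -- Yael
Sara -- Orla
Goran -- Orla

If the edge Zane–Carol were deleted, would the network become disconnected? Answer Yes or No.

No

Even without that edge, Zane still reaches Carol via Zane – Fay – Carol, so the network stays connected. Not a bridge.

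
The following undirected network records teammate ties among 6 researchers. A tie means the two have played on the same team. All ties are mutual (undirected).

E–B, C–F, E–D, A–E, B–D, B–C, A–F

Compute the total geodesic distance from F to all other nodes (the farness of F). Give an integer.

9

Distances from F: A:1, B:2, C:1, D:3, E:2.
Sum = 1 + 2 + 1 + 3 + 2 = 9.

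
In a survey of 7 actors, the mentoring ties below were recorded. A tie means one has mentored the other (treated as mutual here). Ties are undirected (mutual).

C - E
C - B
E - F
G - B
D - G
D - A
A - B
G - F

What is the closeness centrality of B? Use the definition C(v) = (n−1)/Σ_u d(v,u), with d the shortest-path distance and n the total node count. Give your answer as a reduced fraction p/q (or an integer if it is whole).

2/3

Distances from B: A:1, C:1, D:2, E:2, F:2, G:1. Sum = 9.
n = 7, so closeness = 6/9 = 2/3.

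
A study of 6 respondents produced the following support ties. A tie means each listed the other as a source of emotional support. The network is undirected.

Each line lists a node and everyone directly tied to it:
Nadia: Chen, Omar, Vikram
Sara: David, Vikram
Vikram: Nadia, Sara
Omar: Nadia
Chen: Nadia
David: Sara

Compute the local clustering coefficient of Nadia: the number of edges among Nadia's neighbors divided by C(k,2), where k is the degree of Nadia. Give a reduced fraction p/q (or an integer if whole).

Nadia's neighbors: Chen, Omar, and Vikram (k = 3).
Possible neighbor pairs: C(3,2) = 3. Edges among them: none → e = 0.
Clustering(Nadia) = 0/3 = 0.

0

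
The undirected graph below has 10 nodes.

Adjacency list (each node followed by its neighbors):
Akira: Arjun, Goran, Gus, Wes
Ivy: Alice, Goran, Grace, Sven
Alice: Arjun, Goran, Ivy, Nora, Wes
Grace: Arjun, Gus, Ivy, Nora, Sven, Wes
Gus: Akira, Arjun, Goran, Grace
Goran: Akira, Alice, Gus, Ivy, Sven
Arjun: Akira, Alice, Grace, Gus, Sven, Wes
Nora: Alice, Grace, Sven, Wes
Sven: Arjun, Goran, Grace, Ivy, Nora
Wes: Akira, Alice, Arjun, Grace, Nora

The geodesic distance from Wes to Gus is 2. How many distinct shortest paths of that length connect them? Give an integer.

3

The shortest distance is 2. The length-2 paths are: Wes–Grace–Gus; Wes–Akira–Gus; Wes–Arjun–Gus.
That gives 3 distinct shortest paths.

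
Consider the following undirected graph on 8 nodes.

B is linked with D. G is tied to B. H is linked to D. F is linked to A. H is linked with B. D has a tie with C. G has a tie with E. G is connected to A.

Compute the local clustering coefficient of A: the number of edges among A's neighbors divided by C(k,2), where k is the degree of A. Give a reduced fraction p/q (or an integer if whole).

A's neighbors: F and G (k = 2).
Possible neighbor pairs: C(2,2) = 1. Edges among them: none → e = 0.
Clustering(A) = 0/1.

0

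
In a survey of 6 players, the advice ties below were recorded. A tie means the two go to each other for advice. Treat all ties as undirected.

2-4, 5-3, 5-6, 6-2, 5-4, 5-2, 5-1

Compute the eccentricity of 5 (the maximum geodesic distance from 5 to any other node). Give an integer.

1

Distances from 5: 1:1, 2:1, 3:1, 4:1, 6:1.
The largest is 1 (to 6, 3, 1, 2, and 4), so the eccentricity of 5 is 1.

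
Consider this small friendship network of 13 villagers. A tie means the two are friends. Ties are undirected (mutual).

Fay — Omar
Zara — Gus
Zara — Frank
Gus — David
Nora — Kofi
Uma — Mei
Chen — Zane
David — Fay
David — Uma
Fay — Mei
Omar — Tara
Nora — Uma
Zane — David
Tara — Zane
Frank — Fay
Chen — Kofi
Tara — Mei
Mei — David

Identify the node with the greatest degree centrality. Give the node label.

Degrees — Chen:2, David:5, Fay:4, Frank:2, Gus:2, Kofi:2, Mei:4, Nora:2, Omar:2, Tara:3, Uma:3, Zane:3, Zara:2.
The maximum is 5, attained only by David.

David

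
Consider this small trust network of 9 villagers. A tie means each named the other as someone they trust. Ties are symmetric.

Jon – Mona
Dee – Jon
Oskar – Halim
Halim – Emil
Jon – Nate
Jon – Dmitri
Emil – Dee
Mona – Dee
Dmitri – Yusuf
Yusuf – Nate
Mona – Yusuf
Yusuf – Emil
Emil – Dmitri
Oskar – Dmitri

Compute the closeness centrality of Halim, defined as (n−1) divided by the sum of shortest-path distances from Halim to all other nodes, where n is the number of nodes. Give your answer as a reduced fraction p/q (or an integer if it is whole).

8/17

Distances from Halim: Dee:2, Dmitri:2, Emil:1, Jon:3, Mona:3, Nate:3, Oskar:1, Yusuf:2. Sum = 17.
n = 9, so closeness = 8/17.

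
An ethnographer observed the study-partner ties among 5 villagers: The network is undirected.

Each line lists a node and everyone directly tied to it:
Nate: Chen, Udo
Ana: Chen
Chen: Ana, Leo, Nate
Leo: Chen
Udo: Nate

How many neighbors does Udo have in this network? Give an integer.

1

Udo is directly tied to Nate. That is 1 neighbor, so the degree of Udo is 1.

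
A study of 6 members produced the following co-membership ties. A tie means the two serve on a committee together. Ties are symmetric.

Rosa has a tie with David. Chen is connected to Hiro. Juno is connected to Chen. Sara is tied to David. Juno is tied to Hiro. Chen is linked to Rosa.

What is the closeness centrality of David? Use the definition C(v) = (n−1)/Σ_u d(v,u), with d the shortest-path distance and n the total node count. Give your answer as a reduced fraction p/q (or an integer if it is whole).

1/2

Distances from David: Chen:2, Hiro:3, Juno:3, Rosa:1, Sara:1. Sum = 10.
n = 6, so closeness = 5/10 = 1/2.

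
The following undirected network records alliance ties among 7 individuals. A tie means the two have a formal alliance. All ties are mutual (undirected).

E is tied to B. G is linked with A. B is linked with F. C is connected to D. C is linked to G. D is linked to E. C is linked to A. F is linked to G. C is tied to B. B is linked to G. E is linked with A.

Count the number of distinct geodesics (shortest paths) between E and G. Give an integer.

2

The shortest distance is 2. The length-2 paths are: E–A–G; E–B–G.
That gives 2 distinct shortest paths.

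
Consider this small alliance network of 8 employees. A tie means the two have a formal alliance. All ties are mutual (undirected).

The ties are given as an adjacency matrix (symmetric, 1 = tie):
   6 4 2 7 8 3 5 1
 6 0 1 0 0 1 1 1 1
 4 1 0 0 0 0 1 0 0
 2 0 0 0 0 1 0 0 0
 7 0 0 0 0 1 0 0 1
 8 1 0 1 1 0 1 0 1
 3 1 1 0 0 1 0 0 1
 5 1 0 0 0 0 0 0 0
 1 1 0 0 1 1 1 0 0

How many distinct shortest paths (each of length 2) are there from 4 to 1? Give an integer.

2

The shortest distance is 2. The length-2 paths are: 4–6–1; 4–3–1.
That gives 2 distinct shortest paths.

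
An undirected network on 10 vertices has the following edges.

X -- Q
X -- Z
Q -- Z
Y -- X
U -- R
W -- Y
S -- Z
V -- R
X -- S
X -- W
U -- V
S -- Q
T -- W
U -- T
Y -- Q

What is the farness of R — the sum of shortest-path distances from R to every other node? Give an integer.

30

Distances from R: Q:5, S:5, T:2, U:1, V:1, W:3, X:4, Y:4, Z:5.
Sum = 5 + 5 + 2 + 1 + 1 + 3 + 4 + 4 + 5 = 30.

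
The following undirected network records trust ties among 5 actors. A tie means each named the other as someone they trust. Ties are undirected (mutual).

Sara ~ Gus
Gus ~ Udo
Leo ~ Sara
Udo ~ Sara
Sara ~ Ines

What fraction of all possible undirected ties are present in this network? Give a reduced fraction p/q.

There are 5 edges and 5 nodes, so the maximum possible is C(5,2) = 10.
Density = 5/10 = 1/2.

1/2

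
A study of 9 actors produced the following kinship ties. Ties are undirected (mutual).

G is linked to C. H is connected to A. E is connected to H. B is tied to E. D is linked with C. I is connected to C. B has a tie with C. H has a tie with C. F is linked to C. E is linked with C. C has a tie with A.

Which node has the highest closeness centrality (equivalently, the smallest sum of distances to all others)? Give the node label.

Farness (sum of distances to all others) for each node — A:14, B:14, C:8, D:15, E:13, F:15, G:15, H:13, I:15.
The smallest farness is 8, for C, so C has the highest closeness.

C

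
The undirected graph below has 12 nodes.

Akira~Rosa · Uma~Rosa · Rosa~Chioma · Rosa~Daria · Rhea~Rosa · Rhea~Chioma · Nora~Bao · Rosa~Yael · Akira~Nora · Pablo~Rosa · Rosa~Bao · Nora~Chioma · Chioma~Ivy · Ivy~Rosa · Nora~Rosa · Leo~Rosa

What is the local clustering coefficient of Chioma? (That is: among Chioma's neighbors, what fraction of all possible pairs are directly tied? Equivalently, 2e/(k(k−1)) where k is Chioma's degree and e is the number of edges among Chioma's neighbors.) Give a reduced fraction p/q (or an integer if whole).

1/2

Chioma's neighbors: Ivy, Nora, Rhea, and Rosa (k = 4).
Possible neighbor pairs: C(4,2) = 6. Edges among them: Ivy–Rosa, Nora–Rosa, Rhea–Rosa → e = 3.
Clustering(Chioma) = 3/6 = 1/2.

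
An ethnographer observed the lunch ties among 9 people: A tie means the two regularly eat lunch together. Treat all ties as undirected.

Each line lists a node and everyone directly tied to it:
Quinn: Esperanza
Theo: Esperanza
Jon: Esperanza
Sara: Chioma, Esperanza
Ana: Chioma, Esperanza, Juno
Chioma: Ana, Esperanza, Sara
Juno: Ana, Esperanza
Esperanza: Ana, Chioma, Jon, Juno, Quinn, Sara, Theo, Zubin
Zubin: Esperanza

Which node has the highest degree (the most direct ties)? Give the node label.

Esperanza

Degrees — Ana:3, Chioma:3, Esperanza:8, Jon:1, Juno:2, Quinn:1, Sara:2, Theo:1, Zubin:1.
The maximum is 8, attained only by Esperanza.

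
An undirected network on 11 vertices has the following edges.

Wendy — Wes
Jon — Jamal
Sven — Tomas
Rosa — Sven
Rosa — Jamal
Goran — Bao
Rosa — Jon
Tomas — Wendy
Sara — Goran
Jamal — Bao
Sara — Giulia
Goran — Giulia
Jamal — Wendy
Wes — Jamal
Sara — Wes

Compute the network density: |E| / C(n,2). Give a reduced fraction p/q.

There are 15 edges and 11 nodes, so the maximum possible is C(11,2) = 55.
Density = 15/55 = 3/11.

3/11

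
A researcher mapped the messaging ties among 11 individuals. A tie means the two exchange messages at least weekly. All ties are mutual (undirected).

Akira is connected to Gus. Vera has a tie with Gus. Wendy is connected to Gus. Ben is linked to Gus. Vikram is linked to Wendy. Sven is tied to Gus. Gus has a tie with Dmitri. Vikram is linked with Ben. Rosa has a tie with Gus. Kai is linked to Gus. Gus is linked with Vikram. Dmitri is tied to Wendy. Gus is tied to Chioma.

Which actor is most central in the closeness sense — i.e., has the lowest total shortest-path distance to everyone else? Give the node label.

Gus

Farness (sum of distances to all others) for each node — Akira:19, Ben:18, Chioma:19, Dmitri:18, Gus:10, Kai:19, Rosa:19, Sven:19, Vera:19, Vikram:17, Wendy:17.
The smallest farness is 10, for Gus, so Gus has the highest closeness.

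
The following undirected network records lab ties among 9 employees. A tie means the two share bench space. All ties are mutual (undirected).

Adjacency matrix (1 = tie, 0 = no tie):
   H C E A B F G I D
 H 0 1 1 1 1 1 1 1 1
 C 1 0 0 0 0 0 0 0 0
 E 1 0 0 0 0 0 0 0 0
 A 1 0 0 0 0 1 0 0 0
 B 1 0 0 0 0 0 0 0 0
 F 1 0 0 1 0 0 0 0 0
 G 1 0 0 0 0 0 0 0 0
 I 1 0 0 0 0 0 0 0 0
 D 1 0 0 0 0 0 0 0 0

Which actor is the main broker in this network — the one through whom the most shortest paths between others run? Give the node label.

H

Unnormalized betweenness of each node: A:0, B:0, C:0, D:0, E:0, F:0, G:0, H:27, I:0.
H has the largest value, 27, making it the main broker — the node through which the most shortest paths run.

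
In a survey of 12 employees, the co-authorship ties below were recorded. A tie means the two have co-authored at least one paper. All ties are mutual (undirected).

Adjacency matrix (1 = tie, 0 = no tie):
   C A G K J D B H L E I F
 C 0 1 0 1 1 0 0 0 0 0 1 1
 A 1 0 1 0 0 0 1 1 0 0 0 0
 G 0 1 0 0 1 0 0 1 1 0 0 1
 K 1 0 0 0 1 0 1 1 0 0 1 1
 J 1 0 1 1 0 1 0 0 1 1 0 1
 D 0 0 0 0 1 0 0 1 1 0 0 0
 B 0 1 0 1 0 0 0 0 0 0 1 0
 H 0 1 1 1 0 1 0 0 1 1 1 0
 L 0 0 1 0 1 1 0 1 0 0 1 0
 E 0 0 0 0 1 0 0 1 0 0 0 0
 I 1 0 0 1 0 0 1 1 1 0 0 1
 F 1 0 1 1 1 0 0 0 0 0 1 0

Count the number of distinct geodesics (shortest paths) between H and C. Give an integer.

3

The shortest distance is 2. The length-2 paths are: H–A–C; H–K–C; H–I–C.
That gives 3 distinct shortest paths.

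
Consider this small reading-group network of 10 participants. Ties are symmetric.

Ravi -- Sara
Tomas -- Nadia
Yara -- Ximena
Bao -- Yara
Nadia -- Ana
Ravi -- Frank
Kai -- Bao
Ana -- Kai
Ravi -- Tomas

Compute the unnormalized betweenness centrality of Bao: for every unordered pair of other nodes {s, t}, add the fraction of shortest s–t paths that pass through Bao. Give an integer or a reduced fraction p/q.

Pairs whose geodesics pass through Bao — Sara–Yara: 1; Sara–Ximena: 1; Tomas–Yara: 1; Tomas–Ximena: 1; Nadia–Yara: 1; Nadia–Ximena: 1; Yara–Frank: 1; Yara–Ana: 1; Yara–Ravi: 1; Yara–Kai: 1; Frank–Ximena: 1; Ana–Ximena: 1; Ravi–Ximena: 1; Ximena–Kai: 1.
All other pairs contribute 0.
Summing the contributions gives betweenness(Bao) = 14.

14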